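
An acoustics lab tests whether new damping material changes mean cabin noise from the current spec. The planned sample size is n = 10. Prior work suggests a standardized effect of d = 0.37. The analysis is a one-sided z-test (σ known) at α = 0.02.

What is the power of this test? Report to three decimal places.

Power ≈ 0.188

Noncentrality parameter: δ = d·√n = 0.37 × √10 = 1.1700
One-sided α = 0.02 → critical value z_{0.02} = 2.054.
Power = P(Z > 2.054 − δ) = Φ(-0.884) = 0.1884.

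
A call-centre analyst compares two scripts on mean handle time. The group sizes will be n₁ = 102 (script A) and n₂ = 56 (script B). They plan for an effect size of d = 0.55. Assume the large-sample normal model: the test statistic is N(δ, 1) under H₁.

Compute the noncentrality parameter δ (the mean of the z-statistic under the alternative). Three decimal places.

δ = d / √(1/n₁ + 1/n₂) = 0.55 / √(1/102 + 1/56) = 3.3070

δ ≈ 3.307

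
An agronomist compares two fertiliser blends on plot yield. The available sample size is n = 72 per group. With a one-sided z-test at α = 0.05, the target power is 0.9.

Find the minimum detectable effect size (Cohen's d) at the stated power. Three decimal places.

d ≈ 0.488

Required noncentrality: δ = z_{0.05} + z_{0.10} = 1.645 + 1.282 = 2.926.
δ = d·√(n/2) ⇒ d = δ/√(n/2) = 2.926/√(72/2) = 0.4877.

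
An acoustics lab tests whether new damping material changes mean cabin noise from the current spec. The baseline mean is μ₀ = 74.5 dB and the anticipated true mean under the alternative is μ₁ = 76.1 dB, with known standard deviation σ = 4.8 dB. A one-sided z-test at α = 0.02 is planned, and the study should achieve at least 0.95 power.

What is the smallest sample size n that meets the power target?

Standardized effect: d = |μ₁ − μ₀| / σ = |76.1 − 74.5| / 4.8 = 0.3333
For power 0.95 need Φ(δ − z_{0.02}) = 0.95, so δ = z_{0.02} + z_{0.05} = 2.054 + 1.645 = 3.699.
δ = d·√n ⇒ n = (δ/d)² = (3.699 / 0.3333)² = 123.12.
Rounding up, n = 124.

n = 124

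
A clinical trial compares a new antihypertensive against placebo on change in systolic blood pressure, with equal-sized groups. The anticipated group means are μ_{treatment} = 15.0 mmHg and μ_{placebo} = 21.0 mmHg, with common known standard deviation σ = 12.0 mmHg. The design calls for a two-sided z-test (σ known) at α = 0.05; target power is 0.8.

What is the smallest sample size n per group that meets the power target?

Standardized effect: d = |μ_{treatment} − μ_{placebo}| / σ = |15.0 − 21.0| / 12.0 = 0.5000
For power 0.8 need Φ(δ − z_{0.025}) = 0.8, so δ = z_{0.025} + z_{0.20} = 1.960 + 0.842 = 2.802.
(The Φ(−δ − z_{α/2}) term is vanishingly small for δ > 0 and is dropped in the standard sample-size formula.)
δ = d·√(n/2) ⇒ n = 2(δ/d)² = 2 × (2.802 / 0.5000)² = 62.79.
Rounding up, n = 63 per group.

n = 63 per group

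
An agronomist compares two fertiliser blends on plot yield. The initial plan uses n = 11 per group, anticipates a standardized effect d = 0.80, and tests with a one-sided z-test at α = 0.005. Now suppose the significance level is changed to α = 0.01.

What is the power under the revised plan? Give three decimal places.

Power ≈ 0.326

δ = d·√(n/2) = 0.80 × √(11/2) = 1.8762 (unchanged). New critical value: z_{0.01} = 2.326.
Revised power = Φ(δ − 2.326) = Φ(-0.450) = 0.3263.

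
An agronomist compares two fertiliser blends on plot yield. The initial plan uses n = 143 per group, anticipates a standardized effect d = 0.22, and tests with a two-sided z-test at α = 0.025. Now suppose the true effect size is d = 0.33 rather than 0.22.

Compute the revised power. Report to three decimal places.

With d = 0.33: δ = d·√(n/2) = 0.33 × √(143/2) = 2.7904. Critical value z_{0.0125} = 2.241.
Revised power = Φ(δ − 2.241) + Φ(−δ − 2.241) = Φ(0.549) + Φ(-5.032) = 0.7085 + 0.0000 = 0.7085.

Power ≈ 0.708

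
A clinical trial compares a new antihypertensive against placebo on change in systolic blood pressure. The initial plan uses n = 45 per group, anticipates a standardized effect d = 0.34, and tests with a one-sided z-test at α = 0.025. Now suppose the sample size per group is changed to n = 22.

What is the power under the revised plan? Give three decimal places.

With n = 22 per group: δ = d·√(n/2) = 0.34 × √(22/2) = 1.1277. Critical value z_{0.025} = 1.960.
Revised power = P(Z > 1.960 − δ) = Φ(-0.832) = 0.2026.

Power ≈ 0.203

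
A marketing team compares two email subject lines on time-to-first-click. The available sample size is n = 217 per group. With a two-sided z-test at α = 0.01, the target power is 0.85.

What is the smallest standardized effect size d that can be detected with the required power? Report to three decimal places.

d ≈ 0.347

Required noncentrality: δ = z_{0.005} + z_{0.15} = 2.576 + 1.036 = 3.612.
(The second rejection-region term Φ(−δ − z_{α/2}) is negligible and dropped.)
δ = d·√(n/2) ⇒ d = δ/√(n/2) = 3.612/√(217/2) = 0.3468.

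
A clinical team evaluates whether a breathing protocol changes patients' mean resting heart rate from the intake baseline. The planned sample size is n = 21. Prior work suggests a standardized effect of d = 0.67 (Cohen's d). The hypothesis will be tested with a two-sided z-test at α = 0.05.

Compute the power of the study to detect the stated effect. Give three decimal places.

Noncentrality parameter: δ = d·√n = 0.67 × √21 = 3.0703
Two-sided α = 0.05 → critical value z_{0.025} = 1.960.
Power = Φ(δ − 1.960) + Φ(−δ − 1.960) = Φ(1.110) + Φ(-5.030) = 0.8666 + 0.0000 = 0.8666.

Power ≈ 0.867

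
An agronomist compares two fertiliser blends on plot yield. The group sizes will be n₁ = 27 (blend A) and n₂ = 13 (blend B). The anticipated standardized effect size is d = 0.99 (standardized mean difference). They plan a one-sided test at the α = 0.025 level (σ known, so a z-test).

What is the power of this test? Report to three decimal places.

Noncentrality parameter: δ = d / √(1/n₁ + 1/n₂) = 0.99 / √(1/27 + 1/13) = 2.9326
One-sided α = 0.025 → critical value z_{0.025} = 1.960.
Power = Φ(δ − 1.960) = Φ(0.973) = 0.8346.

Power ≈ 0.835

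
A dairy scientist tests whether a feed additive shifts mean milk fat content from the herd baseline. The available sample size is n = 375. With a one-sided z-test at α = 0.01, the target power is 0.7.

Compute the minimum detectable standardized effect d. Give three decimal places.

Required noncentrality: δ = z_{0.01} + z_{0.30} = 2.326 + 0.524 = 2.851.
δ = d·√n ⇒ d = δ/√n = 2.851/√375 = 0.1472.

d ≈ 0.147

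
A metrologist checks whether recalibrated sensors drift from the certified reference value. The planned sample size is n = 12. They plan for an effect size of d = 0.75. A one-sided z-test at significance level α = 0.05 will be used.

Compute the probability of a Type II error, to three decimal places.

Noncentrality parameter: δ = d·√n = 0.75 × √12 = 2.5981
One-sided α = 0.05 → critical value z_{0.05} = 1.645.
Power = Φ(δ − 1.645) = Φ(0.953) = 0.8298.
Type II error: β = 1 − power = 1 − 0.8298 = 0.1702.

β ≈ 0.170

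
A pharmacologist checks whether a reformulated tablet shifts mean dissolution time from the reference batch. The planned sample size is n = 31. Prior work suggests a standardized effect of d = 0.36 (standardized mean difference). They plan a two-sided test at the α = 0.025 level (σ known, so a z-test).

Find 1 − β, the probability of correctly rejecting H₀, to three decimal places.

Power ≈ 0.406

Noncentrality parameter: δ = d·√n = 0.36 × √31 = 2.0044
Two-sided α = 0.025 → critical value z_{0.0125} = 2.241.
Power = Φ(δ − 2.241) + Φ(−δ − 2.241) = Φ(-0.237) + Φ(-4.246) = 0.4063 + 0.0000 = 0.4063.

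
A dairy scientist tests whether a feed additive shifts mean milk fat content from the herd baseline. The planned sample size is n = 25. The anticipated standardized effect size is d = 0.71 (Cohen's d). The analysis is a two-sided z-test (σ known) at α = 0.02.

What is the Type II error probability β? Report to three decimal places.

Noncentrality parameter: δ = d·√n = 0.71 × √25 = 3.5500
Two-sided α = 0.02 → critical value z_{0.01} = 2.326.
Power = Φ(δ − 2.326) + Φ(−δ − 2.326) = Φ(1.224) + Φ(-5.876) = 0.8895 + 0.0000 = 0.8895.
Type II error: β = 1 − power = 1 − 0.8895 = 0.1105.

β ≈ 0.111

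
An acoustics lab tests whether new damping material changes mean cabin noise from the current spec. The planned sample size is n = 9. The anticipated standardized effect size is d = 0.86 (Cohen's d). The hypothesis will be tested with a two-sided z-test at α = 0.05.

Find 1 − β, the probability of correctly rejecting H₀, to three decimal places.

Noncentrality parameter: δ = d·√n = 0.86 × √9 = 2.5800
Two-sided α = 0.05 → critical value z_{0.025} = 1.960.
Power = Φ(δ − 1.960) + Φ(−δ − 1.960) = Φ(0.620) + Φ(-4.540) = 0.7324 + 0.0000 = 0.7324.

Power ≈ 0.732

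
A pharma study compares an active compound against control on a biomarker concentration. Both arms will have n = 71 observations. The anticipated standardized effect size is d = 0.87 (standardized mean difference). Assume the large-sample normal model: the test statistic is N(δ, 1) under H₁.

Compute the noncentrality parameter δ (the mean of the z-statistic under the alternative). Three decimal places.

The noncentrality parameter scales effect size by the design's sample-size factor: δ = d·√(n/2) = 0.87 × √(71/2) = 5.1836

δ ≈ 5.184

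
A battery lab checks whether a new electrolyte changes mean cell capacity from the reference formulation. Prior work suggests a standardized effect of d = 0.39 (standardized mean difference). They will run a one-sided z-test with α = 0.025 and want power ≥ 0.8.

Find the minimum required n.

n = 52

Set Φ(δ − 1.960) = 0.8; then δ − 1.960 = Φ⁻¹(0.8) = 0.842, giving δ = 2.802.
δ = d·√n ⇒ n = (δ/d)² = (2.802 / 0.39)² = 51.60.
Rounding up, n = 52.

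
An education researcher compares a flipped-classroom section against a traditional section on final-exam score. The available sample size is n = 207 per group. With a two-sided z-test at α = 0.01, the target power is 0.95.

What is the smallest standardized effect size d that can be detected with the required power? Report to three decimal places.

d ≈ 0.415

Required noncentrality: δ = z_{0.005} + z_{0.05} = 2.576 + 1.645 = 4.221.
(Lower-tail contribution to power is negligible for δ > 0.)
δ = d·√(n/2) ⇒ d = δ/√(n/2) = 4.221/√(207/2) = 0.4149.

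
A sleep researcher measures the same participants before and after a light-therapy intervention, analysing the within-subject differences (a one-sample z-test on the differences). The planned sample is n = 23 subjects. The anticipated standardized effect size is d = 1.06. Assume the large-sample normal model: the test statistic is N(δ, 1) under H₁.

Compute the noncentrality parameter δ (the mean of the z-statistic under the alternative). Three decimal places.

δ = d·√n = 1.06 × √23 = 5.0836

δ ≈ 5.084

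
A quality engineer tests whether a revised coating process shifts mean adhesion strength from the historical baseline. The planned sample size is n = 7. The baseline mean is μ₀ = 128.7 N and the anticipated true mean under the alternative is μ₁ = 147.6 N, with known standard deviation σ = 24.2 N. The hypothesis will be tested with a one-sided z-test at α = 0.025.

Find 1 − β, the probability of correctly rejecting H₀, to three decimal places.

Power ≈ 0.542

Standardized effect: d = |μ₁ − μ₀| / σ = |147.6 − 128.7| / 24.2 = 0.7810
Noncentrality parameter: δ = d·√n = 0.7810 × √7 = 2.0663
One-sided α = 0.025 → critical value z_{0.025} = 1.960.
Power = Φ(δ − 1.960) = Φ(0.106) = 0.5423.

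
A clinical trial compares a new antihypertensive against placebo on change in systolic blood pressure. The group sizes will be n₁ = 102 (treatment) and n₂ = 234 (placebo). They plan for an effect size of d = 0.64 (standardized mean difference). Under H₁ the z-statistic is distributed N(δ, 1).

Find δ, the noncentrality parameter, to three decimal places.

δ ≈ 5.394

The noncentrality parameter scales effect size by the design's sample-size factor: δ = d / √(1/n₁ + 1/n₂) = 0.64 / √(1/102 + 1/234) = 5.3941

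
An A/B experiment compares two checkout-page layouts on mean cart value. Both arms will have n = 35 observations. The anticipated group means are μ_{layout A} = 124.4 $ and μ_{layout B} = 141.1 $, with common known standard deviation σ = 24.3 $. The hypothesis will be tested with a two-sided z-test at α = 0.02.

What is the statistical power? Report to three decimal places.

Power ≈ 0.708

Standardized effect: d = |μ_{layout A} − μ_{layout B}| / σ = |124.4 − 141.1| / 24.3 = 0.6872
Noncentrality parameter: δ = d·√(n/2) = 0.6872 × √(35/2) = 2.8749
Critical value for a two-sided test at α = 0.02: z_{α/2} = 2.326.
Power = Φ(δ − 2.326) + Φ(−δ − 2.326) = Φ(0.549) + Φ(-5.201) = 0.7084 + 0.0000 = 0.7084.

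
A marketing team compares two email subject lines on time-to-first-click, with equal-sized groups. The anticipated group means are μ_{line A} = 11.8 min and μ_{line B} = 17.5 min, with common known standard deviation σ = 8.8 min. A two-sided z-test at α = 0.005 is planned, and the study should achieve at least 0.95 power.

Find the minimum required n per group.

n = 95 per group

Standardized effect: d = |μ_{line A} − μ_{line B}| / σ = |11.8 − 17.5| / 8.8 = 0.6477
For power 0.95 need Φ(δ − z_{0.0025}) = 0.95, so δ = z_{0.0025} + z_{0.05} = 2.807 + 1.645 = 4.452.
(The Φ(−δ − z_{α/2}) term is vanishingly small for δ > 0 and is dropped in the standard sample-size formula.)
δ = d·√(n/2) ⇒ n = 2(δ/d)² = 2 × (4.452 / 0.6477)² = 94.48.
Rounding up, n = 95 per group.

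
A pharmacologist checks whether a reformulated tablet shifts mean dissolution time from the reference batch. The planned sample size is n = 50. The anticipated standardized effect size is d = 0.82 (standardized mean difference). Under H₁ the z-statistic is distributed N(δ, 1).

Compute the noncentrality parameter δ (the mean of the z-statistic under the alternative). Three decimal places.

δ ≈ 5.798

δ = d·√n = 0.82 × √50 = 5.7983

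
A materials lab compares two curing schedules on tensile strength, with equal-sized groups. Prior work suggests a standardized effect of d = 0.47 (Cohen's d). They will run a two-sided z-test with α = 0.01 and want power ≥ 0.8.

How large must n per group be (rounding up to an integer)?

n = 106 per group

For power 0.8 need Φ(δ − z_{0.005}) = 0.8, so δ = z_{0.005} + z_{0.20} = 2.576 + 0.842 = 3.417.
(For δ > 0 the lower-tail rejection region contributes negligibly to power, so the one-term inversion is standard.)
δ = d·√(n/2) ⇒ n = 2(δ/d)² = 2 × (3.417 / 0.47)² = 105.74.
Round up to the next whole unit.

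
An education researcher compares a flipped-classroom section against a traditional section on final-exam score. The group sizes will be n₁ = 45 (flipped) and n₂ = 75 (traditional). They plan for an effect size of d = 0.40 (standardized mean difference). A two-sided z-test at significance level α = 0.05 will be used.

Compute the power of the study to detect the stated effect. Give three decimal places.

Power ≈ 0.564

Noncentrality parameter: δ = d / √(1/n₁ + 1/n₂) = 0.40 / √(1/45 + 1/75) = 2.1213
Critical value for a two-sided test at α = 0.05: z_{α/2} = 1.960.
Power = Φ(δ − 1.960) + Φ(−δ − 1.960) = Φ(0.161) + Φ(-4.081) = 0.5641 + 0.0000 = 0.5641.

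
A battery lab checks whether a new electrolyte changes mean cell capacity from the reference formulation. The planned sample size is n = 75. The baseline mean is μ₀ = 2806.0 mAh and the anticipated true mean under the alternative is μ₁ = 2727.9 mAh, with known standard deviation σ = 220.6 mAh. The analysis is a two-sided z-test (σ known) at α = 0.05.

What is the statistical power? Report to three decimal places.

Power ≈ 0.866

Standardized effect: d = |μ₁ − μ₀| / σ = |2727.9 − 2806.0| / 220.6 = 0.3540
Noncentrality parameter: δ = d·√n = 0.3540 × √75 = 3.0660
Two-sided α = 0.05 → critical value z_{0.025} = 1.960.
Power = Φ(δ − 1.960) + Φ(−δ − 1.960) = Φ(1.106) + Φ(-5.026) = 0.8657 + 0.0000 = 0.8657.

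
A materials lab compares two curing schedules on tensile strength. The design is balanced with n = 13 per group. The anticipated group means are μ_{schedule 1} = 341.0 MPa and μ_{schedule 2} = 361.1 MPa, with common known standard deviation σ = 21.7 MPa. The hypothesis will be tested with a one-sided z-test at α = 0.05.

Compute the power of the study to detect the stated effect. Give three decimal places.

Standardized effect: d = |μ_{schedule 1} − μ_{schedule 2}| / σ = |341.0 − 361.1| / 21.7 = 0.9263
Noncentrality parameter: δ = d·√(n/2) = 0.9263 × √(13/2) = 2.3615
Critical value for a one-sided test at α = 0.05: z_α = 1.645.
Power = Φ(δ − 1.645) = Φ(0.717) = 0.7632.

Power ≈ 0.763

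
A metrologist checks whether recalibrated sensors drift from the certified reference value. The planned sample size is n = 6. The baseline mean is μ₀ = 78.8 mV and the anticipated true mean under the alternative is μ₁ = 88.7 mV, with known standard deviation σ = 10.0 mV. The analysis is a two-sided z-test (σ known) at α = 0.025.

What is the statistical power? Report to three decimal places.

Power ≈ 0.573

Standardized effect: d = |μ₁ − μ₀| / σ = |88.7 − 78.8| / 10.0 = 0.9900
Noncentrality parameter: δ = d·√n = 0.9900 × √6 = 2.4250
Critical value for a two-sided test at α = 0.025: z_{α/2} = 2.241.
Power = Φ(δ − 2.241) + Φ(−δ − 2.241) = Φ(0.184) + Φ(-4.666) = 0.5728 + 0.0000 = 0.5728.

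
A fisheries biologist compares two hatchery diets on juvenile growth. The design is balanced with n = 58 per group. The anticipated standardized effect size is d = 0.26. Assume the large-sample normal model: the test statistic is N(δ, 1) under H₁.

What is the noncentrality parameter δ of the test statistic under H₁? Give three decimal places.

δ ≈ 1.400

The noncentrality parameter scales effect size by the design's sample-size factor: δ = d·√(n/2) = 0.26 × √(58/2) = 1.4001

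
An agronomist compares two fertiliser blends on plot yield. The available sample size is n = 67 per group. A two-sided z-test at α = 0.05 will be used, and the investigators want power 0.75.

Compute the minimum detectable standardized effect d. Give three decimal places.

Need Φ(δ − 1.960) = 0.75, so δ = 1.960 + 0.674 = 2.634.
(Lower-tail contribution to power is negligible for δ > 0.)
δ = d·√(n/2) ⇒ d = δ/√(n/2) = 2.634/√(67/2) = 0.4552.

d ≈ 0.455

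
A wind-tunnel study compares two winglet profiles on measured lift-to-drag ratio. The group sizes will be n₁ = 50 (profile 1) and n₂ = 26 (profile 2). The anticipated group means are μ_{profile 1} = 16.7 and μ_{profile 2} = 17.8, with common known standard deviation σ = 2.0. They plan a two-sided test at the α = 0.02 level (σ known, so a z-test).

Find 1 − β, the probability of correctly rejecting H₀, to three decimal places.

Power ≈ 0.479

Standardized effect: d = |μ_{profile 1} − μ_{profile 2}| / σ = |16.7 − 17.8| / 2.0 = 0.5500
Noncentrality parameter: δ = d / √(1/n₁ + 1/n₂) = 0.5500 / √(1/50 + 1/26) = 2.2747
Two-sided α = 0.02 → critical value z_{0.01} = 2.326.
Power = Φ(δ − 2.326) + Φ(−δ − 2.326) = Φ(-0.052) + Φ(-4.601) = 0.4794 + 0.0000 = 0.4794.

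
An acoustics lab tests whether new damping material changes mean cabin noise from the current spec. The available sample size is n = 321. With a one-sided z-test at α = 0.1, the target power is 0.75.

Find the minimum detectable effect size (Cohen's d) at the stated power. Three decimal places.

Required noncentrality: δ = z_{0.1} + z_{0.25} = 1.282 + 0.674 = 1.956.
δ = d·√n ⇒ d = δ/√n = 1.956/√321 = 0.1092.

d ≈ 0.109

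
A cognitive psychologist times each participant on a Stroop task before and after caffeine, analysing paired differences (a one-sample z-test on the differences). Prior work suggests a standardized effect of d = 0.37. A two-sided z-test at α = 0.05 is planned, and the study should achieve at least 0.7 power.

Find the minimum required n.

n = 46

Set Φ(δ − 1.960) = 0.7; then δ − 1.960 = Φ⁻¹(0.7) = 0.524, giving δ = 2.484.
(Ignoring the negligible lower-tail rejection probability gives the usual closed-form inversion.)
δ = d·√n ⇒ n = (δ/d)² = (2.484 / 0.37)² = 45.08.
Rounding up, n = 46.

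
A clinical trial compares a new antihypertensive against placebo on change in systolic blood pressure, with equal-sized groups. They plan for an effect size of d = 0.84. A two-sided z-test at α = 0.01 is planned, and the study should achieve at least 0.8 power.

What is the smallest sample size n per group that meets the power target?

Set Φ(δ − 2.576) = 0.8; then δ − 2.576 = Φ⁻¹(0.8) = 0.842, giving δ = 3.417.
(Ignoring the negligible lower-tail rejection probability gives the usual closed-form inversion.)
δ = d·√(n/2) ⇒ n = 2(δ/d)² = 2 × (3.417 / 0.84)² = 33.10.
Rounding up, n = 34 per group.

n = 34 per group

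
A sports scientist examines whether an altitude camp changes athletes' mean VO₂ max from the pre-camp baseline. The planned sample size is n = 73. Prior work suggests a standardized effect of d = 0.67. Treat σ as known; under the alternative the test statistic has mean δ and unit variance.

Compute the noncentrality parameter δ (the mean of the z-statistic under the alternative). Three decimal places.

δ ≈ 5.724

δ = d·√n = 0.67 × √73 = 5.7245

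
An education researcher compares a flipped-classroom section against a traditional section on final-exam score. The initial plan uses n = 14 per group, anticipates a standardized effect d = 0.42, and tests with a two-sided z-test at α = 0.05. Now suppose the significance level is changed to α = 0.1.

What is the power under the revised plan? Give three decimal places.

δ = d·√(n/2) = 0.42 × √(14/2) = 1.1112 (unchanged). New critical value: z_{0.05} = 1.645.
Revised power = Φ(δ − 1.645) + Φ(−δ − 1.645) = Φ(-0.534) + Φ(-2.756) = 0.2968 + 0.0029 = 0.2997.

Power ≈ 0.300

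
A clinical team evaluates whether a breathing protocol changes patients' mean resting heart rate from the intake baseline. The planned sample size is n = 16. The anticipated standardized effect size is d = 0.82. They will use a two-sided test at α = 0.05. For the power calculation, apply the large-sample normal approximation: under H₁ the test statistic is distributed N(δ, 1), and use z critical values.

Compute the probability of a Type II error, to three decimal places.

β ≈ 0.093

Noncentrality parameter: δ = d·√n = 0.82 × √16 = 3.2800
Critical value for a two-sided test at α = 0.05: z_{α/2} = 1.960.
Power = Φ(δ − 1.960) + Φ(−δ − 1.960) = Φ(1.320) + Φ(-5.240) = 0.9066 + 0.0000 = 0.9066.
Type II error: β = 1 − power = 1 − 0.9066 = 0.0934.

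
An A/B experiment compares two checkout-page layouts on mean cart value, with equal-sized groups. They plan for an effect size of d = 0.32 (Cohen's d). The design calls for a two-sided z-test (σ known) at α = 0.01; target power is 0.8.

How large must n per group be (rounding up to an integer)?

n = 229 per group

For power 0.8 need Φ(δ − z_{0.005}) = 0.8, so δ = z_{0.005} + z_{0.20} = 2.576 + 0.842 = 3.417.
(Ignoring the negligible lower-tail rejection probability gives the usual closed-form inversion.)
δ = d·√(n/2) ⇒ n = 2(δ/d)² = 2 × (3.417 / 0.32)² = 228.10.
Round up to the next whole unit.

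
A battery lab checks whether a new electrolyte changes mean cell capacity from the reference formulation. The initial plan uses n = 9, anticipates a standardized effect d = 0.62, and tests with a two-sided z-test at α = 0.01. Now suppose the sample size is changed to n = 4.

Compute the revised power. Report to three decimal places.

With n = 4: δ = d·√n = 0.62 × √4 = 1.2400. Critical value z_{0.005} = 2.576.
Revised power = Φ(δ − 2.576) + Φ(−δ − 2.576) = Φ(-1.336) + Φ(-3.816) = 0.0908 + 0.0001 = 0.0909.

Power ≈ 0.091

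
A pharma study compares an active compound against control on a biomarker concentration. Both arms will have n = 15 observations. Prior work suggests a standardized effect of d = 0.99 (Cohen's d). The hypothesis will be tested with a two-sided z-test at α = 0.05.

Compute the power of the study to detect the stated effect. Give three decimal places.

Power ≈ 0.774

Noncentrality parameter: δ = d·√(n/2) = 0.99 × √(15/2) = 2.7112
Critical value for a two-sided test at α = 0.05: z_{α/2} = 1.960.
Power = Φ(δ − 1.960) + Φ(−δ − 1.960) = Φ(0.751) + Φ(-4.671) = 0.7738 + 0.0000 = 0.7738.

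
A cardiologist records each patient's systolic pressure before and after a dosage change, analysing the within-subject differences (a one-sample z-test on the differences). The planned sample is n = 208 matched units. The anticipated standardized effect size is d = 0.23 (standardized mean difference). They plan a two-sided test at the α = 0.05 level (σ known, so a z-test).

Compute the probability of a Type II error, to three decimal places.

β ≈ 0.087

Noncentrality parameter: δ = d·√n = 0.23 × √208 = 3.3171
Critical value for a two-sided test at α = 0.05: z_{α/2} = 1.960.
Power = Φ(δ − 1.960) + Φ(−δ − 1.960) = Φ(1.357) + Φ(-5.277) = 0.9126 + 0.0000 = 0.9126.
Type II error: β = 1 − power = 1 − 0.9126 = 0.0874.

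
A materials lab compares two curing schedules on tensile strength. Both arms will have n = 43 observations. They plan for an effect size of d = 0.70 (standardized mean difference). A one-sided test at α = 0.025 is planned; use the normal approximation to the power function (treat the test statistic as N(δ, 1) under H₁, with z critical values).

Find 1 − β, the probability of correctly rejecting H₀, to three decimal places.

Power ≈ 0.901

Noncentrality parameter: δ = d·√(n/2) = 0.70 × √(43/2) = 3.2458
One-sided α = 0.025 → critical value z_{0.025} = 1.960.
Power = P(Z > 1.960 − δ) = Φ(1.286) = 0.9007.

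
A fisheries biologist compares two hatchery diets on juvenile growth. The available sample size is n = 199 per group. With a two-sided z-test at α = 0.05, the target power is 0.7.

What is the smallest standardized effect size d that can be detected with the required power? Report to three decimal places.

d ≈ 0.249

Required noncentrality: δ = z_{0.025} + z_{0.30} = 1.960 + 0.524 = 2.484.
(The second rejection-region term Φ(−δ − z_{α/2}) is negligible and dropped.)
δ = d·√(n/2) ⇒ d = δ/√(n/2) = 2.484/√(199/2) = 0.2491.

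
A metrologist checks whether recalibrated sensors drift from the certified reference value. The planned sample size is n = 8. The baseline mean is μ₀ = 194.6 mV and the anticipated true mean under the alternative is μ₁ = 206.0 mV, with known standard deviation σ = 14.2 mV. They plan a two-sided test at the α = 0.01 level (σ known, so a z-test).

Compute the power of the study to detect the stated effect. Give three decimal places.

Standardized effect: d = |μ₁ − μ₀| / σ = |206.0 − 194.6| / 14.2 = 0.8028
Noncentrality parameter: δ = d·√n = 0.8028 × √8 = 2.2707
Two-sided α = 0.01 → critical value z_{0.005} = 2.576.
Power = Φ(δ − 2.576) + Φ(−δ − 2.576) = Φ(-0.305) + Φ(-4.847) = 0.3801 + 0.0000 = 0.3801.

Power ≈ 0.380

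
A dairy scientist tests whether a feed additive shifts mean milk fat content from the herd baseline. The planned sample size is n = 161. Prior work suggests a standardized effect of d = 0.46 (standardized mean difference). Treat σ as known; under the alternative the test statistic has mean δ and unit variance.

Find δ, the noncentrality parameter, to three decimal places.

The noncentrality parameter scales effect size by the design's sample-size factor: δ = d·√n = 0.46 × √161 = 5.8367

δ ≈ 5.837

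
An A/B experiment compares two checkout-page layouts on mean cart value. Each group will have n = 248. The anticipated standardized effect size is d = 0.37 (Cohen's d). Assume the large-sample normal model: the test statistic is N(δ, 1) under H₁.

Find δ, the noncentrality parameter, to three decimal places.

The noncentrality parameter scales effect size by the design's sample-size factor: δ = d·√(n/2) = 0.37 × √(248/2) = 4.1201

δ ≈ 4.120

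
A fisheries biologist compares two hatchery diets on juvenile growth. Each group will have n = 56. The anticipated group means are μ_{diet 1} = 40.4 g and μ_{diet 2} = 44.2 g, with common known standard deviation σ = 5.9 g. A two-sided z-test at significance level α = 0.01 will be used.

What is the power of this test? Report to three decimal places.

Power ≈ 0.797

Standardized effect: d = |μ_{diet 1} − μ_{diet 2}| / σ = |40.4 − 44.2| / 5.9 = 0.6441
Noncentrality parameter: δ = d·√(n/2) = 0.6441 × √(56/2) = 3.4081
Critical value for a two-sided test at α = 0.01: z_{α/2} = 2.576.
Power = Φ(δ − 2.576) + Φ(−δ − 2.576) = Φ(0.832) + Φ(-5.984) = 0.7974 + 0.0000 = 0.7974.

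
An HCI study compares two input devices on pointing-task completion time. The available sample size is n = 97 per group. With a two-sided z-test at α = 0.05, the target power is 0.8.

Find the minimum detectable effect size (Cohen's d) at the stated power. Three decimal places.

Required noncentrality: δ = z_{0.025} + z_{0.20} = 1.960 + 0.842 = 2.802.
(Lower-tail contribution to power is negligible for δ > 0.)
δ = d·√(n/2) ⇒ d = δ/√(n/2) = 2.802/√(97/2) = 0.4023.

d ≈ 0.402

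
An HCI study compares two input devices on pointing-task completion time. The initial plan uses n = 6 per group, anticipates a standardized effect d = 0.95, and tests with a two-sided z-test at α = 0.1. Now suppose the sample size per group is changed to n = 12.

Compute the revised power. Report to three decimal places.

With n = 12 per group: δ = d·√(n/2) = 0.95 × √(12/2) = 2.3270. Critical value z_{0.05} = 1.645.
Revised power = Φ(δ − 1.645) + Φ(−δ − 1.645) = Φ(0.682) + Φ(-3.972) = 0.7524 + 0.0000 = 0.7525.

Power ≈ 0.752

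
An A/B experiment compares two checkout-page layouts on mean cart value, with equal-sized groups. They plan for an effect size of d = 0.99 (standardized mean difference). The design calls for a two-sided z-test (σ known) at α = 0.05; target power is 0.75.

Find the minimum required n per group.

For power 0.75 need Φ(δ − z_{0.025}) = 0.75, so δ = z_{0.025} + z_{0.25} = 1.960 + 0.674 = 2.634.
(The Φ(−δ − z_{α/2}) term is vanishingly small for δ > 0 and is dropped in the standard sample-size formula.)
δ = d·√(n/2) ⇒ n = 2(δ/d)² = 2 × (2.634 / 0.99)² = 14.16.
Rounding up, n = 15 per group.

n = 15 per group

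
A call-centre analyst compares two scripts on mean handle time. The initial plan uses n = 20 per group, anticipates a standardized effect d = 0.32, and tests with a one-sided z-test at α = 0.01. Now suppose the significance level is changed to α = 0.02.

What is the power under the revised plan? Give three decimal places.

δ = d·√(n/2) = 0.32 × √(20/2) = 1.0119 (unchanged). New critical value: z_{0.02} = 2.054.
Revised power = Φ(δ − 2.054) = Φ(-1.042) = 0.1487.

Power ≈ 0.149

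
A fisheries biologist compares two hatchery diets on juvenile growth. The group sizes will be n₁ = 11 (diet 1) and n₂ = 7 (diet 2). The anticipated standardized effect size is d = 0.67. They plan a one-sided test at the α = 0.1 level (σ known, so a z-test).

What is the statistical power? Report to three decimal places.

Noncentrality parameter: δ = d / √(1/n₁ + 1/n₂) = 0.67 / √(1/11 + 1/7) = 1.3857
Critical value for a one-sided test at α = 0.1: z_α = 1.282.
Power = P(Z > 1.282 − δ) = Φ(0.104) = 0.5415.

Power ≈ 0.541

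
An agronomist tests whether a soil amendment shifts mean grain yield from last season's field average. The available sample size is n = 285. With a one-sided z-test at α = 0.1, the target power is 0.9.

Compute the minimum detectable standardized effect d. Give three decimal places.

d ≈ 0.152

Required noncentrality: δ = z_{0.1} + z_{0.10} = 1.282 + 1.282 = 2.563.
δ = d·√n ⇒ d = δ/√n = 2.563/√285 = 0.1518.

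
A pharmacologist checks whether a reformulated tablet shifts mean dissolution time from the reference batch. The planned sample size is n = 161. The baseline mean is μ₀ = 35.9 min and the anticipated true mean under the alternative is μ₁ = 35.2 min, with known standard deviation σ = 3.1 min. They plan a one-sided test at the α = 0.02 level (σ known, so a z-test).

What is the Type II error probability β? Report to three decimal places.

β ≈ 0.209

Standardized effect: d = |μ₁ − μ₀| / σ = |35.2 − 35.9| / 3.1 = 0.2258
Noncentrality parameter: λ = d·√n = 0.2258 × √161 = 2.8652
Critical value for a one-sided test at α = 0.02: z_α = 2.054.
Power = Φ(λ − 2.054) = Φ(0.811) = 0.7914.
Type II error: β = 1 − power = 1 − 0.7914 = 0.2086.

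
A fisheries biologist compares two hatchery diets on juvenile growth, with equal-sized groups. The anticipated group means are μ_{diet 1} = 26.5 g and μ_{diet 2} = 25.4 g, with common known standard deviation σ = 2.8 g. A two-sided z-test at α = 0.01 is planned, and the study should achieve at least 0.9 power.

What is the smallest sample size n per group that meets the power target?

n = 193 per group

Standardized effect: d = |μ_{diet 1} − μ_{diet 2}| / σ = |26.5 − 25.4| / 2.8 = 0.3929
For power 0.9 need Φ(δ − z_{0.005}) = 0.9, so δ = z_{0.005} + z_{0.10} = 2.576 + 1.282 = 3.857.
(The Φ(−δ − z_{α/2}) term is vanishingly small for δ > 0 and is dropped in the standard sample-size formula.)
δ = d·√(n/2) ⇒ n = 2(δ/d)² = 2 × (3.857 / 0.3929)² = 192.82.
Rounding up, n = 193 per group.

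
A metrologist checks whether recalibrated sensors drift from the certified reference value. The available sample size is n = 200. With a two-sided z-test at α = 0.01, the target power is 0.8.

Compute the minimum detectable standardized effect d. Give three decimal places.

d ≈ 0.242

Required noncentrality: δ = z_{0.005} + z_{0.20} = 2.576 + 0.842 = 3.417.
(Lower-tail contribution to power is negligible for δ > 0.)
δ = d·√n ⇒ d = δ/√n = 3.417/√200 = 0.2417.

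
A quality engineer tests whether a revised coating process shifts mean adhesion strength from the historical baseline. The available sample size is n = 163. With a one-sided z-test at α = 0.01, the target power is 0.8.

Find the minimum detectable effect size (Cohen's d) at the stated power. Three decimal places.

Required noncentrality: δ = z_{0.01} + z_{0.20} = 2.326 + 0.842 = 3.168.
δ = d·√n ⇒ d = δ/√n = 3.168/√163 = 0.2481.

d ≈ 0.248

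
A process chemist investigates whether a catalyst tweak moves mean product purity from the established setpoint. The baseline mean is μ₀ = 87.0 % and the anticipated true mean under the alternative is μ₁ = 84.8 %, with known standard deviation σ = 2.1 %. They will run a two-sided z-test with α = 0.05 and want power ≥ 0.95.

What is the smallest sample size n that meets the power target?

n = 12

Standardized effect: d = |μ₁ − μ₀| / σ = |84.8 − 87.0| / 2.1 = 1.0476
For power 0.95 need Φ(δ − z_{0.025}) = 0.95, so δ = z_{0.025} + z_{0.05} = 1.960 + 1.645 = 3.605.
(For δ > 0 the lower-tail rejection region contributes negligibly to power, so the one-term inversion is standard.)
δ = d·√n ⇒ n = (δ/d)² = (3.605 / 1.0476)² = 11.84.
Round up to the next whole unit.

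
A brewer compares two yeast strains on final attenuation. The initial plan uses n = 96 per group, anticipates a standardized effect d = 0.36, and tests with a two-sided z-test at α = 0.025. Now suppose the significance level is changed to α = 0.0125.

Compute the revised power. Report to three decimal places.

Power ≈ 0.499

δ = d·√(n/2) = 0.36 × √(96/2) = 2.4942 (unchanged). New critical value: z_{0.0063} = 2.498.
Revised power = Φ(δ − 2.498) + Φ(−δ − 2.498) = Φ(-0.004) + Φ(-4.992) = 0.4986 + 0.0000 = 0.4986.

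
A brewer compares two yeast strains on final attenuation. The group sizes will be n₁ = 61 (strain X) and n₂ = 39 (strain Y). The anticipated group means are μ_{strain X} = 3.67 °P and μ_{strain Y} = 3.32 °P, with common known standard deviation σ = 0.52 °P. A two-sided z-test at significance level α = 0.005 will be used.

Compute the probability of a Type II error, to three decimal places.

β ≈ 0.317

Standardized effect: d = |μ_{strain X} − μ_{strain Y}| / σ = |3.67 − 3.32| / 0.52 = 0.6731
Noncentrality parameter: λ = d / √(1/n₁ + 1/n₂) = 0.6731 / √(1/61 + 1/39) = 3.2829
Two-sided α = 0.005 → critical value z_{0.0025} = 2.807.
Power = Φ(λ − 2.807) + Φ(−λ − 2.807) = Φ(0.476) + Φ(-6.090) = 0.6829 + 0.0000 = 0.6829.
Type II error: β = 1 − power = 1 − 0.6829 = 0.3171.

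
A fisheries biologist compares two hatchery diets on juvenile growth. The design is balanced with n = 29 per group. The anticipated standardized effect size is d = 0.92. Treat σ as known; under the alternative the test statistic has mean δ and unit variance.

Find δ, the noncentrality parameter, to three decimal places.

δ = d·√(n/2) = 0.92 × √(29/2) = 3.5033

δ ≈ 3.503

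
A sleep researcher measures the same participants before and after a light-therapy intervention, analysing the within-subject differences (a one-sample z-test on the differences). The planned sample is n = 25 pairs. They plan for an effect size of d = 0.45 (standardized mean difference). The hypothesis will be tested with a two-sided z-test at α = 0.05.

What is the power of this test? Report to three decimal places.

Power ≈ 0.614

Noncentrality parameter: δ = d·√n = 0.45 × √25 = 2.2500
Two-sided α = 0.05 → critical value z_{0.025} = 1.960.
Power = Φ(δ − 1.960) + Φ(−δ − 1.960) = Φ(0.290) + Φ(-4.210) = 0.6141 + 0.0000 = 0.6141.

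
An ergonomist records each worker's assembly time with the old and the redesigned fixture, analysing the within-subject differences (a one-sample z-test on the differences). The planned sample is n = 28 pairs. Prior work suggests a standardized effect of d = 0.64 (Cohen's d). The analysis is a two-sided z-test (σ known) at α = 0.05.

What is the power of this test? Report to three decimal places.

Noncentrality parameter: δ = d·√n = 0.64 × √28 = 3.3866
Two-sided α = 0.05 → critical value z_{0.025} = 1.960.
Power = Φ(δ − 1.960) + Φ(−δ − 1.960) = Φ(1.427) + Φ(-5.347) = 0.9232 + 0.0000 = 0.9232.

Power ≈ 0.923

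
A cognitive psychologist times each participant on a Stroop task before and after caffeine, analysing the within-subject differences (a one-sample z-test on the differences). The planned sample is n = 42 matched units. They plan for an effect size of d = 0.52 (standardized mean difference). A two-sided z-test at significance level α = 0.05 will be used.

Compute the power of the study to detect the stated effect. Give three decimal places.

Power ≈ 0.921

Noncentrality parameter: δ = d·√n = 0.52 × √42 = 3.3700
Two-sided α = 0.05 → critical value z_{0.025} = 1.960.
Power = Φ(δ − 1.960) + Φ(−δ − 1.960) = Φ(1.410) + Φ(-5.330) = 0.9207 + 0.0000 = 0.9207.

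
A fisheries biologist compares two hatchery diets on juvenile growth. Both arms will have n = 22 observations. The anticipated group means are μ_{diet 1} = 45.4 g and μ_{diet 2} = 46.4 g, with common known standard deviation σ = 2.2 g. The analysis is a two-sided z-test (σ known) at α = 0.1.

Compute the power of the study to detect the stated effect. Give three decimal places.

Standardized effect: d = |μ_{diet 1} − μ_{diet 2}| / σ = |45.4 − 46.4| / 2.2 = 0.4545
Noncentrality parameter: δ = d·√(n/2) = 0.4545 × √(22/2) = 1.5076
Critical value for a two-sided test at α = 0.1: z_{α/2} = 1.645.
Power = Φ(δ − 1.645) + Φ(−δ − 1.645) = Φ(-0.137) + Φ(-3.152) = 0.4454 + 0.0008 = 0.4462.

Power ≈ 0.446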